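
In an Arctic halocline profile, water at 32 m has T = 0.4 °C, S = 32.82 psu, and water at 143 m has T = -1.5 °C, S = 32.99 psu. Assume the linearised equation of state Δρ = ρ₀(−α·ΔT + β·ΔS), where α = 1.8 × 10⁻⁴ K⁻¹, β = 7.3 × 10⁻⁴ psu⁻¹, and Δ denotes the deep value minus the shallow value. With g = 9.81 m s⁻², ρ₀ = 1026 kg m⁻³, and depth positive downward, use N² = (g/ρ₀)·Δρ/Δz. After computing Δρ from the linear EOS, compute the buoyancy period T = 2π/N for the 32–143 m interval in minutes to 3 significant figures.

16.3 min

ΔT = -1.9 K, ΔS = +0.17 psu (deep − shallow).
Δρ/ρ₀ = −αΔT + βΔS = 3.42 × 10⁻⁴ + 1.241 × 10⁻⁴ = 4.661 × 10⁻⁴, so Δρ ≈ 0.4782 kg m⁻³.
N² = (g/ρ₀)·Δρ/Δz = g·(Δρ/ρ₀)/Δz = 9.81 × 4.661 × 10⁻⁴ / 111 = 4.1193 × 10⁻⁵ s⁻².
N = √(4.1193 × 10⁻⁵) = 6.4182 × 10⁻³ rad s⁻¹ → T = 2π/N = 978.96 s = 16.316 min ≈ 16.3 min.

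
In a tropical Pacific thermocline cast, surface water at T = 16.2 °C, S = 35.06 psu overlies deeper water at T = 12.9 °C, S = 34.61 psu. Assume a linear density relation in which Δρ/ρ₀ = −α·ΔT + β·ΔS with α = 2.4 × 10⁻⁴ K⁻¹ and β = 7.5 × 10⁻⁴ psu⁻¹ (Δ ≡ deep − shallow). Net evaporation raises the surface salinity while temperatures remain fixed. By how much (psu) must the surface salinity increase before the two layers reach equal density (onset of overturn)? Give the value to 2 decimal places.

0.61 psu

Neutral buoyancy requires −α(T_deep − T_surf) + β(S_deep − S_surf′) = 0.
S_surf′ = S_deep − (α/β)·ΔT = 34.61 − (2.4 × 10⁻⁴/7.5 × 10⁻⁴)·(-3.3) = 35.6660 psu.
Increase required: 35.6660 − 35.06 = 0.6060 psu.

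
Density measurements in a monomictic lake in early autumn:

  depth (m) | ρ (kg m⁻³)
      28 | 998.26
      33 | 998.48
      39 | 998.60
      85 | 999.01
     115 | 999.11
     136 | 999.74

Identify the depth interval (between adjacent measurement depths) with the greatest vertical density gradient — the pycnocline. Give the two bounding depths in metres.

28–33 m

Compute the density gradient over each adjacent pair:
  28–33 m: Δρ/Δz = 0.22/5 = 0.044 kg m⁻⁴
  33–39 m: Δρ/Δz = 0.12/6 = 0.020 kg m⁻⁴
  39–85 m: Δρ/Δz = 0.41/46 = 8.9 × 10⁻³ kg m⁻⁴
  85–115 m: Δρ/Δz = 0.10/30 = 3.3 × 10⁻³ kg m⁻⁴
  115–136 m: Δρ/Δz = 0.63/21 = 0.030 kg m⁻⁴
The largest gradient is in the 28–33 m interval — the pycnocline.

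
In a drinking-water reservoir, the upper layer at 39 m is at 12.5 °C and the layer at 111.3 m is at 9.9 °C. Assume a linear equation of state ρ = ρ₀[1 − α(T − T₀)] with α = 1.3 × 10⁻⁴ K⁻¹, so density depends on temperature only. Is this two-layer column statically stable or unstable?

stable

ΔT = 9.9 − 12.5 = -2.6 K, so Δρ/ρ₀ = −αΔT = 3.38 × 10⁻⁴.
Δρ/ρ₀ > 0, so Δρ > 0: deeper water is denser → statically stable.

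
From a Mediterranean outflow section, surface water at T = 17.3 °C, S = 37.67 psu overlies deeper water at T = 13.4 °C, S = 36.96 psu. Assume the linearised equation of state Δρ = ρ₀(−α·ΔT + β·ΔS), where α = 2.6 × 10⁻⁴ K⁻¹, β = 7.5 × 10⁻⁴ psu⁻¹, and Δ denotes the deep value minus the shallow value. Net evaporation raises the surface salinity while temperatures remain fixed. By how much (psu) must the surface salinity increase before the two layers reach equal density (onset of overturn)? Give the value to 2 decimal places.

0.64 psu

Neutral buoyancy requires −α(T_deep − T_surf) + β(S_deep − S_surf′) = 0.
S_surf′ = S_deep − (α/β)·ΔT = 36.96 − (2.6 × 10⁻⁴/7.5 × 10⁻⁴)·(-3.9) = 38.3120 psu.
Increase required: 38.3120 − 37.67 = 0.6420 psu.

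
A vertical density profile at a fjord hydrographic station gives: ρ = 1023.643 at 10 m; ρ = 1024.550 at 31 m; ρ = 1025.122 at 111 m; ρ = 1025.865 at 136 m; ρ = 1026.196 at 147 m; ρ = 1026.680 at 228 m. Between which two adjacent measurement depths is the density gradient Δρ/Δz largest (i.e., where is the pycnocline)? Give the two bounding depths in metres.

10–31 m

Compute the density gradient over each adjacent pair:
  10–31 m: Δρ/Δz = 0.907/21 = 0.043 kg m⁻⁴
  31–111 m: Δρ/Δz = 0.572/80 = 7.1 × 10⁻³ kg m⁻⁴
  111–136 m: Δρ/Δz = 0.743/25 = 0.030 kg m⁻⁴
  136–147 m: Δρ/Δz = 0.331/11 = 0.030 kg m⁻⁴
  147–228 m: Δρ/Δz = 0.484/81 = 6.0 × 10⁻³ kg m⁻⁴
The largest gradient is in the 10–31 m interval — the pycnocline.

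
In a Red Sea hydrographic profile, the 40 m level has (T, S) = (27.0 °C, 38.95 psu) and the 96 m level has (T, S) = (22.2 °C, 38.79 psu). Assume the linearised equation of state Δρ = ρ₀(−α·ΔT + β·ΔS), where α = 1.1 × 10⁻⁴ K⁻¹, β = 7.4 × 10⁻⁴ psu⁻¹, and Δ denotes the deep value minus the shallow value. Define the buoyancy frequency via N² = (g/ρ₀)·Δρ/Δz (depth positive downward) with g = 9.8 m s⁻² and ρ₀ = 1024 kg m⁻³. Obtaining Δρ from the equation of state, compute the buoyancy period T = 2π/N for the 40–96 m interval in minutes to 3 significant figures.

12.4 min

ΔT = -4.8 K, ΔS = -0.16 psu (deep − shallow).
Δρ/ρ₀ = −αΔT + βΔS = 5.28 × 10⁻⁴ − 1.184 × 10⁻⁴ = 4.096 × 10⁻⁴, so Δρ ≈ 0.4194 kg m⁻³.
N² = (g/ρ₀)·Δρ/Δz = g·(Δρ/ρ₀)/Δz = 9.8 × 4.096 × 10⁻⁴ / 56 = 7.1680 × 10⁻⁵ s⁻².
N = √(7.1680 × 10⁻⁵) = 8.4664 × 10⁻³ rad s⁻¹ → T = 2π/N = 742.13 s = 12.369 min ≈ 12.4 min.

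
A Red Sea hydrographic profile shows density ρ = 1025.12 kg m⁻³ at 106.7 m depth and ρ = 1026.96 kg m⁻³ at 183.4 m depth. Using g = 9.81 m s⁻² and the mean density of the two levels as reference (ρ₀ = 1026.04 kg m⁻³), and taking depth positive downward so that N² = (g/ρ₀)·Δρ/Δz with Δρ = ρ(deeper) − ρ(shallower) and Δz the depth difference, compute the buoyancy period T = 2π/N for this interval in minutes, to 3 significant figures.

Δρ = 1026.96 − 1025.12 = 1.84 kg m⁻³ over Δz = 183.4 − 106.7 = 76.7 m.
N² = (9.81/1026.04) × (1.84/76.7) = 2.2937 × 10⁻⁴ s⁻².
N = √(2.2937 × 10⁻⁴) = 0.015145 rad s⁻¹, so T = 2π/N = 414.87 s = 6.9145 min ≈ 6.91 min.

6.91 min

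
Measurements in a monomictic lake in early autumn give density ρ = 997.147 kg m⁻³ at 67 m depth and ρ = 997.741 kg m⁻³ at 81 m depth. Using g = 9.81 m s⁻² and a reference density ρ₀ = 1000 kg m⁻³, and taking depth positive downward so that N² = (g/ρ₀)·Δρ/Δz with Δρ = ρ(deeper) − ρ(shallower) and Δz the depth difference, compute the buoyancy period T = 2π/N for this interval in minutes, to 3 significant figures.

Δρ = 997.741 − 997.147 = 0.594 kg m⁻³ over Δz = 81 − 67 = 14 m.
N² = (9.81/1000) × (0.594/14) = 4.1622 × 10⁻⁴ s⁻².
N = √(4.1622 × 10⁻⁴) = 0.020401 rad s⁻¹, so T = 2π/N = 307.98 s = 5.1330 min ≈ 5.13 min.
N² > 0, so the interval is statically stable.

5.13 min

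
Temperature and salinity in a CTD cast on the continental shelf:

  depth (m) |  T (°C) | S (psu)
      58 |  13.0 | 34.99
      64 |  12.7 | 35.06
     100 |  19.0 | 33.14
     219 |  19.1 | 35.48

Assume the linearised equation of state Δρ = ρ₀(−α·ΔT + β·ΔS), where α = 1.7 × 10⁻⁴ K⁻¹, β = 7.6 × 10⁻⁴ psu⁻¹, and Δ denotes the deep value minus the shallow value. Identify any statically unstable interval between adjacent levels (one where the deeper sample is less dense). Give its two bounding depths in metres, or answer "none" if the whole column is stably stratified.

Evaluate Δρ/ρ₀ = −αΔT + βΔS across each adjacent pair:
  58–64 m: −αΔT+βΔS = −(1.7 × 10⁻⁴)(-0.3)+(7.6 × 10⁻⁴)(+0.07) = 1.0 × 10⁻⁴ → stable
  64–100 m: −αΔT+βΔS = −(1.7 × 10⁻⁴)(+6.3)+(7.6 × 10⁻⁴)(-1.92) = -2.5 × 10⁻³ → UNSTABLE
  100–219 m: −αΔT+βΔS = −(1.7 × 10⁻⁴)(+0.1)+(7.6 × 10⁻⁴)(+2.34) = 1.8 × 10⁻³ → stable
The 64–100 m interval has Δρ < 0: lighter water underlies denser water.

64–100 m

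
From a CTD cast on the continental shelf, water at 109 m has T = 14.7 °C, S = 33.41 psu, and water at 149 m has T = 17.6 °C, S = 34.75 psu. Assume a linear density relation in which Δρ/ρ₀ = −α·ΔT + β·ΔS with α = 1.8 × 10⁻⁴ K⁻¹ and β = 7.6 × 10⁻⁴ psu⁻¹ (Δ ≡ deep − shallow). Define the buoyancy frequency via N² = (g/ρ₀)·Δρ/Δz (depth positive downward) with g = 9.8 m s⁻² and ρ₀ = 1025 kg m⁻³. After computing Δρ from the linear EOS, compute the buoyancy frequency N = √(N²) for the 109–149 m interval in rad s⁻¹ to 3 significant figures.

ΔT = +2.9 K, ΔS = +1.34 psu (deep − shallow).
Δρ/ρ₀ = −αΔT + βΔS = -5.22 × 10⁻⁴ + 1.0184 × 10⁻³ = 4.964 × 10⁻⁴, so Δρ ≈ 0.5088 kg m⁻³.
N² = (g/ρ₀)·Δρ/Δz = g·(Δρ/ρ₀)/Δz = 9.8 × 4.964 × 10⁻⁴ / 40 = 1.2162 × 10⁻⁴ s⁻².
N = √(1.2162 × 10⁻⁴) = 0.011028 rad s⁻¹ ≈ 0.0110 rad s⁻¹.

0.0110 rad s⁻¹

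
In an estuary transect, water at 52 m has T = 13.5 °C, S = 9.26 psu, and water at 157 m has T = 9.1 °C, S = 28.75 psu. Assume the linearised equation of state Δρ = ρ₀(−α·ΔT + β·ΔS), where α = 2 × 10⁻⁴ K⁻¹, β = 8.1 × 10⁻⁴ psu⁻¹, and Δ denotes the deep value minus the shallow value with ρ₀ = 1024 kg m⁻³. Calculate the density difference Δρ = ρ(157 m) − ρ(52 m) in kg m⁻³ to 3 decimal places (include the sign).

+17.067 kg m⁻³

ΔT = -4.4 K, ΔS = +19.49 psu (deep − shallow).
Δρ/ρ₀ = −(2 × 10⁻⁴)(-4.4) + (8.1 × 10⁻⁴)(+19.49) = 0.0166669.
Δρ = 1024 × (0.0166669) = +17.067 kg m⁻³.
Positive Δρ: denser below, stable.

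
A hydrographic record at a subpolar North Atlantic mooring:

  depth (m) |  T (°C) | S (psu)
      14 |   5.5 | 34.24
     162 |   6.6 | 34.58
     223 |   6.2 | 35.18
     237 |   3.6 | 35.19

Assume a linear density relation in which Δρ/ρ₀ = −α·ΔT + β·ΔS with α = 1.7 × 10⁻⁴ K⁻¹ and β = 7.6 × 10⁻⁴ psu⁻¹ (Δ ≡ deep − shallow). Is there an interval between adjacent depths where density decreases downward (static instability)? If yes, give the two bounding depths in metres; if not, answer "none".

Evaluate Δρ/ρ₀ = −αΔT + βΔS across each adjacent pair:
  14–162 m: −αΔT+βΔS = −(1.7 × 10⁻⁴)(+1.1)+(7.6 × 10⁻⁴)(+0.34) = 7.1 × 10⁻⁵ → stable
  162–223 m: −αΔT+βΔS = −(1.7 × 10⁻⁴)(-0.4)+(7.6 × 10⁻⁴)(+0.60) = 5.2 × 10⁻⁴ → stable
  223–237 m: −αΔT+βΔS = −(1.7 × 10⁻⁴)(-2.6)+(7.6 × 10⁻⁴)(+0.01) = 4.5 × 10⁻⁴ → stable
Every interval has Δρ > 0: the column is stably stratified throughout.

none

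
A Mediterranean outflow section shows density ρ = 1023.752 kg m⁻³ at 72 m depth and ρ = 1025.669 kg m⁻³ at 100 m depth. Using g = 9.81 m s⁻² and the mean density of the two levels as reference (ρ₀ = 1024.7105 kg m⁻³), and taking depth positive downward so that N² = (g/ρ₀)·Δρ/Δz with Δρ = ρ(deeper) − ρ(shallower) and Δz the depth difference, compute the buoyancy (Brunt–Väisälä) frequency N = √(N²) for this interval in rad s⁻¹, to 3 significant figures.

Δρ = 1025.669 − 1023.752 = 1.917 kg m⁻³ over Δz = 100 − 72 = 28 m.
N² = (9.81/1024.7105) × (1.917/28) = 6.5544 × 10⁻⁴ s⁻².
N = √(6.5544 × 10⁻⁴) = 0.025602 rad s⁻¹ ≈ 0.0256 rad s⁻¹.

0.0256 rad s⁻¹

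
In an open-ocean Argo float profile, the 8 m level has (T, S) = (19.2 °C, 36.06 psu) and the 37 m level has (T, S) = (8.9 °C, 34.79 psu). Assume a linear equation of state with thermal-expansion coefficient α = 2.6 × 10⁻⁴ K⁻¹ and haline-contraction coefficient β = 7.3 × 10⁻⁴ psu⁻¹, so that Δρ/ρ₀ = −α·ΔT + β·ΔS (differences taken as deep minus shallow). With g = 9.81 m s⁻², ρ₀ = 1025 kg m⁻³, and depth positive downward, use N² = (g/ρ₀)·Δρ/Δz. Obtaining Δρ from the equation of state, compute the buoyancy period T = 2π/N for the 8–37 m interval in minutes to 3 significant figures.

ΔT = -10.3 K, ΔS = -1.27 psu (deep − shallow).
Δρ/ρ₀ = −αΔT + βΔS = 2.678 × 10⁻³ − 9.271 × 10⁻⁴ = 1.7509 × 10⁻³, so Δρ ≈ 1.795 kg m⁻³.
N² = (g/ρ₀)·Δρ/Δz = g·(Δρ/ρ₀)/Δz = 9.81 × 1.7509 × 10⁻³ / 29 = 5.9229 × 10⁻⁴ s⁻².
N = √(5.9229 × 10⁻⁴) = 0.024337 rad s⁻¹ → T = 2π/N = 258.17 s = 4.3028 min ≈ 4.30 min.

4.30 min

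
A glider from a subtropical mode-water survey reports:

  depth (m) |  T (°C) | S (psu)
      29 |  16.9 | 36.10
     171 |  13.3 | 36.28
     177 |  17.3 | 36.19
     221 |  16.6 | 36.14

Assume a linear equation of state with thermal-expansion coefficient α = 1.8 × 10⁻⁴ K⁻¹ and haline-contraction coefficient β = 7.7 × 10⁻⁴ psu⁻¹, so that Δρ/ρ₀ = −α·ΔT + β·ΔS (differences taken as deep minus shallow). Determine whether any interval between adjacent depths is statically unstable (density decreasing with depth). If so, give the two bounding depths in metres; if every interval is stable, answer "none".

Evaluate Δρ/ρ₀ = −αΔT + βΔS across each adjacent pair:
  29–171 m: −αΔT+βΔS = −(1.8 × 10⁻⁴)(-3.6)+(7.7 × 10⁻⁴)(+0.18) = 7.9 × 10⁻⁴ → stable
  171–177 m: −αΔT+βΔS = −(1.8 × 10⁻⁴)(+4.0)+(7.7 × 10⁻⁴)(-0.09) = -7.9 × 10⁻⁴ → UNSTABLE
  177–221 m: −αΔT+βΔS = −(1.8 × 10⁻⁴)(-0.7)+(7.7 × 10⁻⁴)(-0.05) = 8.7 × 10⁻⁵ → stable
The 171–177 m interval has Δρ < 0: lighter water underlies denser water.

171–177 m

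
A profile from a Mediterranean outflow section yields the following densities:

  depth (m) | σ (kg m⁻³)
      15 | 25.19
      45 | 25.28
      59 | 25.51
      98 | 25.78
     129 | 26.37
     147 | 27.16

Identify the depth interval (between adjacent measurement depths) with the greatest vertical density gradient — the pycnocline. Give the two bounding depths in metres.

129–147 m

Compute the density gradient over each adjacent pair:
  15–45 m: Δρ/Δz = 0.09/30 = 3.0 × 10⁻³ kg m⁻⁴
  45–59 m: Δρ/Δz = 0.23/14 = 0.016 kg m⁻⁴
  59–98 m: Δρ/Δz = 0.27/39 = 6.9 × 10⁻³ kg m⁻⁴
  98–129 m: Δρ/Δz = 0.59/31 = 0.019 kg m⁻⁴
  129–147 m: Δρ/Δz = 0.79/18 = 0.044 kg m⁻⁴
The largest gradient is in the 129–147 m interval — the pycnocline.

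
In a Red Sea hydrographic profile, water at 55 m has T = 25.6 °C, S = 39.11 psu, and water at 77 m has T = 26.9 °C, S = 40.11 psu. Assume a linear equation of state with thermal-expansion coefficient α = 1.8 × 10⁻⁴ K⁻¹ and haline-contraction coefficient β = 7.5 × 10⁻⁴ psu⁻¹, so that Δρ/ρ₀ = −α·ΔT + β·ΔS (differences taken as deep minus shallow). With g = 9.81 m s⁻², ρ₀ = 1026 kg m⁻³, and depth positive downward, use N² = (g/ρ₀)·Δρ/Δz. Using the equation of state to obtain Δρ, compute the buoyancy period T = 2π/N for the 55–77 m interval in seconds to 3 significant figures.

414 s

ΔT = +1.3 K, ΔS = +1.00 psu (deep − shallow).
Δρ/ρ₀ = −αΔT + βΔS = -2.34 × 10⁻⁴ + 7.50 × 10⁻⁴ = 5.16 × 10⁻⁴, so Δρ ≈ 0.5294 kg m⁻³.
N² = (g/ρ₀)·Δρ/Δz = g·(Δρ/ρ₀)/Δz = 9.81 × 5.16 × 10⁻⁴ / 22 = 2.3009 × 10⁻⁴ s⁻².
N = √(2.3009 × 10⁻⁴) = 0.015169 rad s⁻¹ → T = 2π/N = 414.21 s ≈ 414 s.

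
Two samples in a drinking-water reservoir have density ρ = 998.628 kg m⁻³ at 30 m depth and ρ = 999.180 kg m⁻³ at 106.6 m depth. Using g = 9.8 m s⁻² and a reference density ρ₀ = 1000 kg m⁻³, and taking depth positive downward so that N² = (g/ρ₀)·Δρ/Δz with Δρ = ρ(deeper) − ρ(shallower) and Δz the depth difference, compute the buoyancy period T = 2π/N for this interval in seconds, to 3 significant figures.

748 s

Δρ = 999.180 − 998.628 = 0.552 kg m⁻³ over Δz = 106.6 − 30 = 76.6 m.
N² = (9.8/1000) × (0.552/76.6) = 7.0621 × 10⁻⁵ s⁻².
N = √(7.0621 × 10⁻⁵) = 8.4036 × 10⁻³ rad s⁻¹, so T = 2π/N = 747.68 s ≈ 748 s.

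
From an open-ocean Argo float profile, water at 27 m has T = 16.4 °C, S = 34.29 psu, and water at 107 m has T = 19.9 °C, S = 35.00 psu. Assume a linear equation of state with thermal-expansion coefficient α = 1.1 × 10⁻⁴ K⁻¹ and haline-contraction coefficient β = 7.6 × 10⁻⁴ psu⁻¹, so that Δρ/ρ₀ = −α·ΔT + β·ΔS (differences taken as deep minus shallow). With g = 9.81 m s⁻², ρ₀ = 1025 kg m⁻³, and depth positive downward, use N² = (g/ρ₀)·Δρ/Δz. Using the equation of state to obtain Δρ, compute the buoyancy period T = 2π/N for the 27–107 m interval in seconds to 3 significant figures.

ΔT = +3.5 K, ΔS = +0.71 psu (deep − shallow).
Δρ/ρ₀ = −αΔT + βΔS = -3.85 × 10⁻⁴ + 5.396 × 10⁻⁴ = 1.546 × 10⁻⁴, so Δρ ≈ 0.1585 kg m⁻³.
N² = (g/ρ₀)·Δρ/Δz = g·(Δρ/ρ₀)/Δz = 9.81 × 1.546 × 10⁻⁴ / 80 = 1.8958 × 10⁻⁵ s⁻².
N = √(1.8958 × 10⁻⁵) = 4.3541 × 10⁻³ rad s⁻¹ → T = 2π/N = 1.4431 × 10³ s ≈ 1.44 × 10³ s.

1.44 × 10³ s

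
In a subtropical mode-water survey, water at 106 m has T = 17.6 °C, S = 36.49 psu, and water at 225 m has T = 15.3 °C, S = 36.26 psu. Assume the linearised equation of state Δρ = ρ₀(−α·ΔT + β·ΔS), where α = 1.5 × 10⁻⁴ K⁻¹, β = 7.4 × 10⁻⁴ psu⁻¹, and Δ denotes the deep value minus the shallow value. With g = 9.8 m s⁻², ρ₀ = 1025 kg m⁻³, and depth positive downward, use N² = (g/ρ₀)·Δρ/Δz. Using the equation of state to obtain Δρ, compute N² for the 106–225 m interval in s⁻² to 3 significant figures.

1.44 × 10⁻⁵ s⁻²

ΔT = -2.3 K, ΔS = -0.23 psu (deep − shallow).
Δρ/ρ₀ = −αΔT + βΔS = 3.45 × 10⁻⁴ − 1.702 × 10⁻⁴ = 1.748 × 10⁻⁴, so Δρ ≈ 0.1792 kg m⁻³.
N² = (g/ρ₀)·Δρ/Δz = g·(Δρ/ρ₀)/Δz = 9.8 × 1.748 × 10⁻⁴ / 119 = 1.4395 × 10⁻⁵ s⁻² ≈ 1.44 × 10⁻⁵ s⁻².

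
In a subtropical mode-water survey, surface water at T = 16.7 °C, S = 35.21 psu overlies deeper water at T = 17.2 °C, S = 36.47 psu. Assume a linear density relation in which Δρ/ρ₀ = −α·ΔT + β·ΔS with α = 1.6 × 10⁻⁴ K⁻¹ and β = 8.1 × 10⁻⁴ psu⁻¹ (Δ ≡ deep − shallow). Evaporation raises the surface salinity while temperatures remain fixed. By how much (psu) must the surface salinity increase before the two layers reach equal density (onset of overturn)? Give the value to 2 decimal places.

Neutral buoyancy requires −α(T_deep − T_surf) + β(S_deep − S_surf′) = 0.
S_surf′ = S_deep − (α/β)·ΔT = 36.47 − (1.6 × 10⁻⁴/8.1 × 10⁻⁴)·(+0.5) = 36.3712 psu.
Increase required: 36.3712 − 35.21 = 1.1612 psu.

1.16 psu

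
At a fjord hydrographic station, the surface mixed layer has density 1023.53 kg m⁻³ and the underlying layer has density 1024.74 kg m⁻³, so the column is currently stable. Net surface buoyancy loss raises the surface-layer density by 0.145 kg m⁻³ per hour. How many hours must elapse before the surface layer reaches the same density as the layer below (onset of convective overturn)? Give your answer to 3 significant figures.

Density deficit of the surface layer: 1024.74 − 1023.53 = 1.21 kg m⁻³.
Required change = 1.21 / 0.145 = 8.34 hours.

8.34 hours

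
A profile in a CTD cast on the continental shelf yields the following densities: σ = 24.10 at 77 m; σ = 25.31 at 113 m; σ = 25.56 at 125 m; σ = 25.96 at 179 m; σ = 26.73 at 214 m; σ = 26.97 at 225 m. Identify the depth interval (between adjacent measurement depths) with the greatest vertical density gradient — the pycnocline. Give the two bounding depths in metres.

Compute the density gradient over each adjacent pair:
  77–113 m: Δρ/Δz = 1.21/36 = 0.034 kg m⁻⁴
  113–125 m: Δρ/Δz = 0.25/12 = 0.021 kg m⁻⁴
  125–179 m: Δρ/Δz = 0.40/54 = 7.4 × 10⁻³ kg m⁻⁴
  179–214 m: Δρ/Δz = 0.77/35 = 0.022 kg m⁻⁴
  214–225 m: Δρ/Δz = 0.24/11 = 0.022 kg m⁻⁴
The largest gradient is in the 77–113 m interval — the pycnocline.

77–113 m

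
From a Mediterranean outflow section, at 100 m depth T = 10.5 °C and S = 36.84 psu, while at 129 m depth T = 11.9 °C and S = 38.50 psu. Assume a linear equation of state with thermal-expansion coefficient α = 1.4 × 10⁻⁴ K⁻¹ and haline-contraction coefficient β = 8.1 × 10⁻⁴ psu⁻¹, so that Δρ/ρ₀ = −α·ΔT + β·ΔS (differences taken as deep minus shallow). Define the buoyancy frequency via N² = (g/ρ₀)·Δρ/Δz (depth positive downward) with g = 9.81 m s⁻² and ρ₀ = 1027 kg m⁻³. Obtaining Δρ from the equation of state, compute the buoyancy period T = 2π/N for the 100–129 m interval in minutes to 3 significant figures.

5.31 min

ΔT = +1.4 K, ΔS = +1.66 psu (deep − shallow).
Δρ/ρ₀ = −αΔT + βΔS = -1.96 × 10⁻⁴ + 1.3446 × 10⁻³ = 1.1486 × 10⁻³, so Δρ ≈ 1.180 kg m⁻³.
N² = (g/ρ₀)·Δρ/Δz = g·(Δρ/ρ₀)/Δz = 9.81 × 1.1486 × 10⁻³ / 29 = 3.8854 × 10⁻⁴ s⁻².
N = √(3.8854 × 10⁻⁴) = 0.019711 rad s⁻¹ → T = 2π/N = 318.77 s = 5.3128 min ≈ 5.31 min.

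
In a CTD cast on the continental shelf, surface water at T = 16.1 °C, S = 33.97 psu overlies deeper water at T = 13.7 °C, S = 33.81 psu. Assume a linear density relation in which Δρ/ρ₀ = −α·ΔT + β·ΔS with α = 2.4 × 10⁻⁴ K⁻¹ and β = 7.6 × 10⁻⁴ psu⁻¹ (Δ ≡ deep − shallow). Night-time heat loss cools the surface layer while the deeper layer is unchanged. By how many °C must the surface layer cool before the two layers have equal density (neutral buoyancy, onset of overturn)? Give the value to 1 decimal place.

Neutral buoyancy requires Δρ = 0, i.e. −α(T_deep − T_surf′) + β(S_deep − S_surf) = 0.
T_surf′ = T_deep − (β/α)·ΔS = 13.7 − (7.6 × 10⁻⁴/2.4 × 10⁻⁴)·(-0.16) = 14.207 °C.
Cooling required: 16.1 − (14.207) = 1.893 °C.

1.9 °C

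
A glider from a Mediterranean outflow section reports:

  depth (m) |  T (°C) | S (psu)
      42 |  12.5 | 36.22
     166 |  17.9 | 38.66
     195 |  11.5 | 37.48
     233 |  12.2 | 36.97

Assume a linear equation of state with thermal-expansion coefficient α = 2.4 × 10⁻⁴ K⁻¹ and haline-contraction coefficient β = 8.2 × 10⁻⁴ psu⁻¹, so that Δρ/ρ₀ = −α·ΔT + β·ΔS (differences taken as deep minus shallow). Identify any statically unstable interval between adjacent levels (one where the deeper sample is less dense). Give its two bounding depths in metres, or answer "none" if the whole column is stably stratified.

195–233 m

Evaluate Δρ/ρ₀ = −αΔT + βΔS across each adjacent pair:
  42–166 m: −αΔT+βΔS = −(2.4 × 10⁻⁴)(+5.4)+(8.2 × 10⁻⁴)(+2.44) = 7.0 × 10⁻⁴ → stable
  166–195 m: −αΔT+βΔS = −(2.4 × 10⁻⁴)(-6.4)+(8.2 × 10⁻⁴)(-1.18) = 5.7 × 10⁻⁴ → stable
  195–233 m: −αΔT+βΔS = −(2.4 × 10⁻⁴)(+0.7)+(8.2 × 10⁻⁴)(-0.51) = -5.9 × 10⁻⁴ → UNSTABLE
The 195–233 m interval has Δρ < 0: lighter water underlies denser water.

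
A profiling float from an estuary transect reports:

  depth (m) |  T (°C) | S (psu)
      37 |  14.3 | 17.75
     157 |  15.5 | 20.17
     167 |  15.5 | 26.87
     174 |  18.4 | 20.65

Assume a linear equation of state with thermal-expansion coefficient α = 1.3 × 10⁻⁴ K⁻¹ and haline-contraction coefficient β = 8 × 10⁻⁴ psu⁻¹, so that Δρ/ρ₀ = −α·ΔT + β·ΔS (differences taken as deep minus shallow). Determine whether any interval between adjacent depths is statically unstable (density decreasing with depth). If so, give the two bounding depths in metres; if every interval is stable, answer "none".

Evaluate Δρ/ρ₀ = −αΔT + βΔS across each adjacent pair:
  37–157 m: −αΔT+βΔS = −(1.3 × 10⁻⁴)(+1.2)+(8 × 10⁻⁴)(+2.42) = 1.8 × 10⁻³ → stable
  157–167 m: −αΔT+βΔS = −(1.3 × 10⁻⁴)(+0.0)+(8 × 10⁻⁴)(+6.70) = 5.4 × 10⁻³ → stable
  167–174 m: −αΔT+βΔS = −(1.3 × 10⁻⁴)(+2.9)+(8 × 10⁻⁴)(-6.22) = -5.4 × 10⁻³ → UNSTABLE
The 167–174 m interval has Δρ < 0: lighter water underlies denser water.

167–174 m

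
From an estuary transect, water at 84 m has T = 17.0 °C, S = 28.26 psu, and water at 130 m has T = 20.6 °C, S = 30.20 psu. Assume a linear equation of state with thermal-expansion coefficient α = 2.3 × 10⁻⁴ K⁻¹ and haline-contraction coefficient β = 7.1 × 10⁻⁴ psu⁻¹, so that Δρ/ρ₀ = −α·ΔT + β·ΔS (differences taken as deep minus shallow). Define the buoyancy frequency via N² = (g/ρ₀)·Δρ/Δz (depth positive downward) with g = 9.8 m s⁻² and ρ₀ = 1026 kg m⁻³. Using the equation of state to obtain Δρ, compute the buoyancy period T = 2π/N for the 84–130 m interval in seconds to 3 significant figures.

ΔT = +3.6 K, ΔS = +1.94 psu (deep − shallow).
Δρ/ρ₀ = −αΔT + βΔS = -8.28 × 10⁻⁴ + 1.3774 × 10⁻³ = 5.494 × 10⁻⁴, so Δρ ≈ 0.5637 kg m⁻³.
N² = (g/ρ₀)·Δρ/Δz = g·(Δρ/ρ₀)/Δz = 9.8 × 5.494 × 10⁻⁴ / 46 = 1.1705 × 10⁻⁴ s⁻².
N = √(1.1705 × 10⁻⁴) = 0.010819 rad s⁻¹ → T = 2π/N = 580.75 s ≈ 581 s.

581 s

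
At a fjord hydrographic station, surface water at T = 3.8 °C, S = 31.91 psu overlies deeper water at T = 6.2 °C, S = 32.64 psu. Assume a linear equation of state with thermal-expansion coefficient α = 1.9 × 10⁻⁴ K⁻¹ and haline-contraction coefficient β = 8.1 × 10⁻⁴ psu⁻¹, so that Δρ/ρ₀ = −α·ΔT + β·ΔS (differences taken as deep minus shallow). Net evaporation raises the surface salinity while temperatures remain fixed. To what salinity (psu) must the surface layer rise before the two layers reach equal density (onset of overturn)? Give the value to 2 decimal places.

32.08 psu

Neutral buoyancy requires −α(T_deep − T_surf) + β(S_deep − S_surf′) = 0.
S_surf′ = S_deep − (α/β)·ΔT = 32.64 − (1.9 × 10⁻⁴/8.1 × 10⁻⁴)·(+2.4) = 32.0770 psu.
Increase required: 32.0770 − 31.91 = 0.1670 psu.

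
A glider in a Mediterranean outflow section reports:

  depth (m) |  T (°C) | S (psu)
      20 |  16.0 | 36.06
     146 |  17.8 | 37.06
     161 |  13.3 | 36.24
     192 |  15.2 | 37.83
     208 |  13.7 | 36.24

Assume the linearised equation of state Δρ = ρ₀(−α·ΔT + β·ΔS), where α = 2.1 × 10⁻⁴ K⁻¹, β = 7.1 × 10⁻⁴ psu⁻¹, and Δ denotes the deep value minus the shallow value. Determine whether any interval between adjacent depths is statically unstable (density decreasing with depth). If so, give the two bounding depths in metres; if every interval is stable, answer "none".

Evaluate Δρ/ρ₀ = −αΔT + βΔS across each adjacent pair:
  20–146 m: −αΔT+βΔS = −(2.1 × 10⁻⁴)(+1.8)+(7.1 × 10⁻⁴)(+1.00) = 3.3 × 10⁻⁴ → stable
  146–161 m: −αΔT+βΔS = −(2.1 × 10⁻⁴)(-4.5)+(7.1 × 10⁻⁴)(-0.82) = 3.6 × 10⁻⁴ → stable
  161–192 m: −αΔT+βΔS = −(2.1 × 10⁻⁴)(+1.9)+(7.1 × 10⁻⁴)(+1.59) = 7.3 × 10⁻⁴ → stable
  192–208 m: −αΔT+βΔS = −(2.1 × 10⁻⁴)(-1.5)+(7.1 × 10⁻⁴)(-1.59) = -8.1 × 10⁻⁴ → UNSTABLE
The 192–208 m interval has Δρ < 0: lighter water underlies denser water.

192–208 m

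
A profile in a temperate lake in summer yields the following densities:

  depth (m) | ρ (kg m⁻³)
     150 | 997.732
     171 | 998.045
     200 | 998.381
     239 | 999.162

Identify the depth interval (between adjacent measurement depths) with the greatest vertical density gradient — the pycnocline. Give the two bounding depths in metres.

Compute the density gradient over each adjacent pair:
  150–171 m: Δρ/Δz = 0.313/21 = 0.015 kg m⁻⁴
  171–200 m: Δρ/Δz = 0.336/29 = 0.012 kg m⁻⁴
  200–239 m: Δρ/Δz = 0.781/39 = 0.020 kg m⁻⁴
The largest gradient is in the 200–239 m interval — the pycnocline.

200–239 m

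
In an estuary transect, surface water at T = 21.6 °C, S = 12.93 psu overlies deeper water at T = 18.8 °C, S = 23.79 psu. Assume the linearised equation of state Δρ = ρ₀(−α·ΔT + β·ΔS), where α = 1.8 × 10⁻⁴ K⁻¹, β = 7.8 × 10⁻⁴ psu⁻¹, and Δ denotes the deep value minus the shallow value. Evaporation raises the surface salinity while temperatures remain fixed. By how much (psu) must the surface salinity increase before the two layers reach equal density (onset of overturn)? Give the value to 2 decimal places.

11.51 psu

Neutral buoyancy requires −α(T_deep − T_surf) + β(S_deep − S_surf′) = 0.
S_surf′ = S_deep − (α/β)·ΔT = 23.79 − (1.8 × 10⁻⁴/7.8 × 10⁻⁴)·(-2.8) = 24.4362 psu.
Increase required: 24.4362 − 12.93 = 11.5062 psu.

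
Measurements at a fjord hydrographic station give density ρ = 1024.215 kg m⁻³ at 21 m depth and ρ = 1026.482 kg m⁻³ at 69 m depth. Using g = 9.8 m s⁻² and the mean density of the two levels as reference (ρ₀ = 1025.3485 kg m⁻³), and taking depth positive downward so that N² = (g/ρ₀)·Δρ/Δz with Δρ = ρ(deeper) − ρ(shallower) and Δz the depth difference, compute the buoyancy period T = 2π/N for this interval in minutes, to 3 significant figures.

4.93 min

Δρ = 1026.482 − 1024.215 = 2.267 kg m⁻³ over Δz = 69 − 21 = 48 m.
N² = (9.8/1025.3485) × (2.267/48) = 4.5140 × 10⁻⁴ s⁻².
N = √(4.5140 × 10⁻⁴) = 0.021246 rad s⁻¹, so T = 2π/N = 295.73 s = 4.9288 min ≈ 4.93 min.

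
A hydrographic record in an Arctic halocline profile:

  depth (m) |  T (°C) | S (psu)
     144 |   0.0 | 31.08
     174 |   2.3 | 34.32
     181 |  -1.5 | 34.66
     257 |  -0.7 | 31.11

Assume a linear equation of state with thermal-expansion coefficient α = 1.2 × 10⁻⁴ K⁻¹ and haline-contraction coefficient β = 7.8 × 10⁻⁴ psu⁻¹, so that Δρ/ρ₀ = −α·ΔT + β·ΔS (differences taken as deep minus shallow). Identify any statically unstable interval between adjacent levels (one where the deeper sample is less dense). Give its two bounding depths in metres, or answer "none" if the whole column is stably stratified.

Evaluate Δρ/ρ₀ = −αΔT + βΔS across each adjacent pair:
  144–174 m: −αΔT+βΔS = −(1.2 × 10⁻⁴)(+2.3)+(7.8 × 10⁻⁴)(+3.24) = 2.3 × 10⁻³ → stable
  174–181 m: −αΔT+βΔS = −(1.2 × 10⁻⁴)(-3.8)+(7.8 × 10⁻⁴)(+0.34) = 7.2 × 10⁻⁴ → stable
  181–257 m: −αΔT+βΔS = −(1.2 × 10⁻⁴)(+0.8)+(7.8 × 10⁻⁴)(-3.55) = -2.9 × 10⁻³ → UNSTABLE
The 181–257 m interval has Δρ < 0: lighter water underlies denser water.

181–257 m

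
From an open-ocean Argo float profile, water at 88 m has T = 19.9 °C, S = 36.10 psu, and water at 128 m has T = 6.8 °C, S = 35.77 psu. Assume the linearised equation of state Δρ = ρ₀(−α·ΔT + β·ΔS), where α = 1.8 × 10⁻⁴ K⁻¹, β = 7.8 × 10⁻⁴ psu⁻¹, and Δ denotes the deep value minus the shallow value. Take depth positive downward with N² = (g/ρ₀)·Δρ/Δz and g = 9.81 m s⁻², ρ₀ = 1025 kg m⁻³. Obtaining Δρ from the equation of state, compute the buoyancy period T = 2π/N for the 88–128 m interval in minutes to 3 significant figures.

4.61 min

ΔT = -13.1 K, ΔS = -0.33 psu (deep − shallow).
Δρ/ρ₀ = −αΔT + βΔS = 2.358 × 10⁻³ − 2.574 × 10⁻⁴ = 2.1006 × 10⁻³, so Δρ ≈ 2.153 kg m⁻³.
N² = (g/ρ₀)·Δρ/Δz = g·(Δρ/ρ₀)/Δz = 9.81 × 2.1006 × 10⁻³ / 40 = 5.1517 × 10⁻⁴ s⁻².
N = √(5.1517 × 10⁻⁴) = 0.022697 rad s⁻¹ → T = 2π/N = 276.83 s = 4.6138 min ≈ 4.61 min.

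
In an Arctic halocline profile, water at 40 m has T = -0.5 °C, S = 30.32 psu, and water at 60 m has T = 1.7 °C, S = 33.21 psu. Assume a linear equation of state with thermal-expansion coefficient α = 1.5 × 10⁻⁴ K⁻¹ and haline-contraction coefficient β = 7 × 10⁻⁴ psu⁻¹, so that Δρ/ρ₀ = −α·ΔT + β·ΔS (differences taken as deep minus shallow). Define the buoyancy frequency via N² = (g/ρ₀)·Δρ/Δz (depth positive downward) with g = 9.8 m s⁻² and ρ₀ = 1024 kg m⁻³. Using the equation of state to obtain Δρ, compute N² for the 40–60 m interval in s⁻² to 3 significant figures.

ΔT = +2.2 K, ΔS = +2.89 psu (deep − shallow).
Δρ/ρ₀ = −αΔT + βΔS = -3.30 × 10⁻⁴ + 2.023 × 10⁻³ = 1.693 × 10⁻³, so Δρ ≈ 1.734 kg m⁻³.
N² = (g/ρ₀)·Δρ/Δz = g·(Δρ/ρ₀)/Δz = 9.8 × 1.693 × 10⁻³ / 20 = 8.2957 × 10⁻⁴ s⁻² ≈ 8.30 × 10⁻⁴ s⁻².

8.30 × 10⁻⁴ s⁻²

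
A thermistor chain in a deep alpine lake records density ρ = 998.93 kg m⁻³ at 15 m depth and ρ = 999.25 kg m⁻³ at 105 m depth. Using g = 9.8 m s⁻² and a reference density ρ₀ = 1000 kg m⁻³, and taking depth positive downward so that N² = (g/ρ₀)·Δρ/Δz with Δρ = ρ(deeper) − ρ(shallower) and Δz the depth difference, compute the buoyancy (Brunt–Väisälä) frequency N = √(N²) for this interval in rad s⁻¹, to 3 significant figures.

5.90 × 10⁻³ rad s⁻¹

Δρ = 999.25 − 998.93 = 0.32 kg m⁻³ over Δz = 105 − 15 = 90 m.
N² = (9.8/1000) × (0.32/90) = 3.4844 × 10⁻⁵ s⁻².
N = √(3.4844 × 10⁻⁵) = 5.9029 × 10⁻³ rad s⁻¹ ≈ 5.90 × 10⁻³ rad s⁻¹.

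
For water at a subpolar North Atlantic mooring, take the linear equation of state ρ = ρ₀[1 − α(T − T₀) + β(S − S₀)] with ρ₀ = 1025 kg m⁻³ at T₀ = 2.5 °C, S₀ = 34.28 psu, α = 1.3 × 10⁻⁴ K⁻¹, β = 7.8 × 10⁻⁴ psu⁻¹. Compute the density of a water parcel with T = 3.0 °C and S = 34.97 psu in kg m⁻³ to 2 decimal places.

1025.49 kg m⁻³

T − T₀ = +0.5 K, S − S₀ = +0.69 psu.
Bracket = 1 − α·(+0.5) + β·(+0.69) = 1 + (4.732 × 10⁻⁴) = 1.0004732.
ρ = 1025 × 1.0004732 = 1025.49 kg m⁻³.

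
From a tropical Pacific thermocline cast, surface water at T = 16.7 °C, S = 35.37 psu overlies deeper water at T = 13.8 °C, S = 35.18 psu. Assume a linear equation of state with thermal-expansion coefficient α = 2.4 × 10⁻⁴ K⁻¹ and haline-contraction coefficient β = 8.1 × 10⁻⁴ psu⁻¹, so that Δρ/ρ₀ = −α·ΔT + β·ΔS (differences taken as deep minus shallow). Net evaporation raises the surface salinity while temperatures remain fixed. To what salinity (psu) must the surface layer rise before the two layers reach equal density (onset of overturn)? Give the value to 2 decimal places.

36.04 psu

Neutral buoyancy requires −α(T_deep − T_surf) + β(S_deep − S_surf′) = 0.
S_surf′ = S_deep − (α/β)·ΔT = 35.18 − (2.4 × 10⁻⁴/8.1 × 10⁻⁴)·(-2.9) = 36.0393 psu.
Increase required: 36.0393 − 35.37 = 0.6693 psu.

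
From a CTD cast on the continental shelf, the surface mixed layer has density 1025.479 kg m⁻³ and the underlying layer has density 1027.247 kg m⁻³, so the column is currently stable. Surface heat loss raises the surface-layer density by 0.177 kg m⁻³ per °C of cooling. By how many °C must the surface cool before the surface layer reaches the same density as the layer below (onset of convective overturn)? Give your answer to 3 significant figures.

Density deficit of the surface layer: 1027.247 − 1025.479 = 1.768 kg m⁻³.
Required change = 1.768 / 0.177 = 9.99 °C.

9.99 °C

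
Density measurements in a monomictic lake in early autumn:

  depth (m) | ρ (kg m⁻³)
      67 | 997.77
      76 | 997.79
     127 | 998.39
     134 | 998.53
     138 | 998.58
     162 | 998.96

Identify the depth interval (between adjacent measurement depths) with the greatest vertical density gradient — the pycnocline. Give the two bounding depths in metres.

127–134 m

Compute the density gradient over each adjacent pair:
  67–76 m: Δρ/Δz = 0.02/9 = 2.2 × 10⁻³ kg m⁻⁴
  76–127 m: Δρ/Δz = 0.60/51 = 0.012 kg m⁻⁴
  127–134 m: Δρ/Δz = 0.14/7 = 0.020 kg m⁻⁴
  134–138 m: Δρ/Δz = 0.05/4 = 0.013 kg m⁻⁴
  138–162 m: Δρ/Δz = 0.38/24 = 0.016 kg m⁻⁴
The largest gradient is in the 127–134 m interval — the pycnocline.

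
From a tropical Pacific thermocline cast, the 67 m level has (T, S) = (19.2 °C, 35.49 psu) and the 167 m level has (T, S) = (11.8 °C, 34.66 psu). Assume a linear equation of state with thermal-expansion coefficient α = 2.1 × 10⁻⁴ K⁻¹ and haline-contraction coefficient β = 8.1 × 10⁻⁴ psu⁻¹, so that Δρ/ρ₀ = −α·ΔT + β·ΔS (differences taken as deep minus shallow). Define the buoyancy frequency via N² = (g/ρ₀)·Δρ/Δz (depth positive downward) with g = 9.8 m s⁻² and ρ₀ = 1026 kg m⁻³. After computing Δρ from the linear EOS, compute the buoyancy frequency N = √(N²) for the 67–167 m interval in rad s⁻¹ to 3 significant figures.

ΔT = -7.4 K, ΔS = -0.83 psu (deep − shallow).
Δρ/ρ₀ = −αΔT + βΔS = 1.554 × 10⁻³ − 6.723 × 10⁻⁴ = 8.817 × 10⁻⁴, so Δρ ≈ 0.9046 kg m⁻³.
N² = (g/ρ₀)·Δρ/Δz = g·(Δρ/ρ₀)/Δz = 9.8 × 8.817 × 10⁻⁴ / 100 = 8.6407 × 10⁻⁵ s⁻².
N = √(8.6407 × 10⁻⁵) = 9.2955 × 10⁻³ rad s⁻¹ ≈ 9.30 × 10⁻³ rad s⁻¹.

9.30 × 10⁻³ rad s⁻¹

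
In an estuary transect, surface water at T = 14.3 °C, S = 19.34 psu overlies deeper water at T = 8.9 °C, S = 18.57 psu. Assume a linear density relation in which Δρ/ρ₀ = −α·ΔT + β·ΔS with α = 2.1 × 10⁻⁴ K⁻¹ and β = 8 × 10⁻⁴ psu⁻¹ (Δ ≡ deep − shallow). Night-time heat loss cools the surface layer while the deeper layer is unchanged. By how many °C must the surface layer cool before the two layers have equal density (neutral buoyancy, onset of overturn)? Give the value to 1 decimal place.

2.5 °C

Neutral buoyancy requires Δρ = 0, i.e. −α(T_deep − T_surf′) + β(S_deep − S_surf) = 0.
T_surf′ = T_deep − (β/α)·ΔS = 8.9 − (8 × 10⁻⁴/2.1 × 10⁻⁴)·(-0.77) = 11.833 °C.
Cooling required: 14.3 − (11.833) = 2.467 °C.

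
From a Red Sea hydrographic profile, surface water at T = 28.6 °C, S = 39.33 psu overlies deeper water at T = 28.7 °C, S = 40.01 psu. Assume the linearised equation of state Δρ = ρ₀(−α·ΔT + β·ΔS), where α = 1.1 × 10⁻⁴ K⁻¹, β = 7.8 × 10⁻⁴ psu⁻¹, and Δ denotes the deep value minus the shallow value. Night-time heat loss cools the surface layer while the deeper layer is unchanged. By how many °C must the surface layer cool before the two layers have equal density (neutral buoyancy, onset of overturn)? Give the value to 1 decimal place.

4.7 °C

Neutral buoyancy requires Δρ = 0, i.e. −α(T_deep − T_surf′) + β(S_deep − S_surf) = 0.
T_surf′ = T_deep − (β/α)·ΔS = 28.7 − (7.8 × 10⁻⁴/1.1 × 10⁻⁴)·(+0.68) = 23.878 °C.
Cooling required: 28.6 − (23.878) = 4.722 °C.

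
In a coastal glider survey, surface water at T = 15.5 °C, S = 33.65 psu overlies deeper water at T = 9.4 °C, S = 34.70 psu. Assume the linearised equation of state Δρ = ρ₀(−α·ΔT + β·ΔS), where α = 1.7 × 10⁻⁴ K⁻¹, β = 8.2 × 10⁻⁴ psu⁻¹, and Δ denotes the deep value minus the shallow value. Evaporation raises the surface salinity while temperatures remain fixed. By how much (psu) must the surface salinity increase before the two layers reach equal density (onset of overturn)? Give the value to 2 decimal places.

Neutral buoyancy requires −α(T_deep − T_surf) + β(S_deep − S_surf′) = 0.
S_surf′ = S_deep − (α/β)·ΔT = 34.70 − (1.7 × 10⁻⁴/8.2 × 10⁻⁴)·(-6.1) = 35.9646 psu.
Increase required: 35.9646 − 33.65 = 2.3146 psu.

2.31 psu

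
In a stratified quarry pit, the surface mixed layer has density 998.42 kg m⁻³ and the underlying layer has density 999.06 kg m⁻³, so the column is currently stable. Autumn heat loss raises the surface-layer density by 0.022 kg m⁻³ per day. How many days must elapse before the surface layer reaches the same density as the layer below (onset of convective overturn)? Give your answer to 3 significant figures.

Density deficit of the surface layer: 999.06 − 998.42 = 0.64 kg m⁻³.
Required change = 0.64 / 0.022 = 29.1 days.

29.1 days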